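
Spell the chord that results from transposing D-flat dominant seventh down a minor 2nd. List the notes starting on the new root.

C – E – G – Bb

A minor 2nd down from Db is C, so the new chord is C dominant seventh.
Root: C
Major 3rd (3rd): E
Perfect 5th (5th): G
Minor 7th (7th): Bb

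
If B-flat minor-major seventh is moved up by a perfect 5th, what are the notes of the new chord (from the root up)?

B-flat up a perfect 5th → F. New chord: F minor-major seventh.
root → F
3rd (minor 3rd) → A-flat
5th (perfect 5th) → C
7th (major 7th) → E

F  A-flat  C  E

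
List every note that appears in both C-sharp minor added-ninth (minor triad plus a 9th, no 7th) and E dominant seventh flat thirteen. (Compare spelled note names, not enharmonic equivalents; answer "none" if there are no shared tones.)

E – G♯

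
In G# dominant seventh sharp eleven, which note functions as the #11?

C##

G# dominant seventh sharp eleven is built on G#; its 11th is an augmented 11th above the root.
A fourth above G uses the letter C, and the augmented 11th above G# is C##.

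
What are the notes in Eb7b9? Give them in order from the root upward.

Eb  G  Bb  Db  Fb

Eb7b9: dominant seventh flat nine on Eb.
- root: Eb
- major 3rd: G
- perfect 5th: Bb
- minor 7th: Db
- minor 9th: Fb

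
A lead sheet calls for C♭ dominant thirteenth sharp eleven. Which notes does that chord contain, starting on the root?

Root C-flat, quality dominant thirteenth sharp eleven:
Root: C-flat
Major 3rd (3rd): E-flat
Perfect 5th (5th): G-flat
Minor 7th (7th): B-double-flat
Major 9th (9th): D-flat
Augmented 11th (11th): F
Major 13th (13th): A-flat

C-flat – E-flat – G-flat – B-double-flat – D-flat – F – A-flat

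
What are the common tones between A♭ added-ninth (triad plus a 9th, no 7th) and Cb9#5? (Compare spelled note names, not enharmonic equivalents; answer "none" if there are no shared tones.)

A♭ added-ninth: A♭ C E♭ B♭
Cb9#5: C♭ E♭ G B𝄫 D♭
Common to both → E♭.

E♭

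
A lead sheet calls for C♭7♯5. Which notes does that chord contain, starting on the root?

C♭ – E♭ – G – B𝄫

C♭7♯5 is an augmented seventh built on C♭.
Root: C♭
Major 3rd (3rd): E♭
Augmented 5th (5th): G
Minor 7th (7th): B𝄫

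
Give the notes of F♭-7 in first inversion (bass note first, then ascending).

F♭-7 = F♭–A𝄫–C♭–E𝄫; first inversion → third (A𝄫) lowest.

A𝄫  C♭  E𝄫  F♭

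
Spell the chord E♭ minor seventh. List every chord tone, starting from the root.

E-flat, G-flat, B-flat, D-flat

E♭ minor seventh: minor seventh on E-flat.
root → E-flat
3rd (minor 3rd) → G-flat
5th (perfect 5th) → B-flat
7th (minor 7th) → D-flat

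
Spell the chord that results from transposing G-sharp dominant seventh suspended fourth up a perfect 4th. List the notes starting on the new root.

C-sharp, F-sharp, G-sharp, B

Transposed root: G-sharp → C-sharp (perfect 4th up). So we spell C-sharp dominant seventh suspended fourth:
root → C-sharp
4th (perfect 4th) → F-sharp
5th (perfect 5th) → G-sharp
7th (minor 7th) → B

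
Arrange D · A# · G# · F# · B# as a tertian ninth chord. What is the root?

G#

Arranged so that each adjacent pair is a third by letter name: G# – B# – D – F# – A#.
The bottom of that stack, G#, is the root (this is G# dominant ninth flat five).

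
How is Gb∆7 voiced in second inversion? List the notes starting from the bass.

In root position, Gb∆7 is Gb–Bb–Db–F.
Second inversion puts the fifth (Db) in the bass.

Db  F  Gb  Bb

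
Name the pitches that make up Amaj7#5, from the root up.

Amaj7#5 is an augmented major seventh built on A.
Root: A
Major 3rd (3rd): C#
Augmented 5th (5th): E#
Major 7th (7th): G#

A C# E# G#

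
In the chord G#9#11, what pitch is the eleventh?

Root of G#9#11 = G#. The 11th is an augmented 11th: G# up an augmented 11th → C##.

C##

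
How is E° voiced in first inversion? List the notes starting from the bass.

G, Bb, E

E° = E–G–Bb; first inversion → third (G) lowest.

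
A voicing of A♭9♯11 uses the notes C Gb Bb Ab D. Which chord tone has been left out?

Eb

The full A♭9♯11 chord is Ab, C, Eb, Gb, Bb, D.
Comparing with the voicing, the perfect 5th (5th) — Eb — is absent.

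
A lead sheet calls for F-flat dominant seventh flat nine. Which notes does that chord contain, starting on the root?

F-flat dominant seventh flat nine: dominant seventh flat nine on F-flat.
- root: F-flat
- major 3rd: A-flat
- perfect 5th: C-flat
- minor 7th: E-double-flat
- minor 9th: G-double-flat

F-flat  A-flat  C-flat  E-double-flat  G-double-flat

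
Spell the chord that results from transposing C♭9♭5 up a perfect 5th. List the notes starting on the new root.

Gb  Bb  Dbb  Fb  Ab

A perfect 5th up from Cb is Gb, so the new chord is Gb dominant ninth flat five.
- root: Gb
- major 3rd: Bb
- diminished 5th: Dbb
- minor 7th: Fb
- major 9th: Ab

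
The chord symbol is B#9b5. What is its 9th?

C##

B#9b5 is built on B#; its 9th is a major 9th above the root.
A second above B uses the letter C, and the major 9th above B# is C##.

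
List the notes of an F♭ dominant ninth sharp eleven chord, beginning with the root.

Fb – Ab – Cb – Ebb – Gb – Bb

F♭ dominant ninth sharp eleven: dominant ninth sharp eleven on Fb.
root → Fb
3rd (major 3rd) → Ab
5th (perfect 5th) → Cb
7th (minor 7th) → Ebb
9th (major 9th) → Gb
11th (augmented 11th) → Bb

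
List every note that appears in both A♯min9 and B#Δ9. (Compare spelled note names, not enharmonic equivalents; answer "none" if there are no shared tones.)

A♯min9: A# C# E# G# B#
B#Δ9: B# D## F## A## C##
Common to both → B#.

B#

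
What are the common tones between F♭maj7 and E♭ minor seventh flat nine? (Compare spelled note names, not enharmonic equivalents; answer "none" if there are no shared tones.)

Fb Eb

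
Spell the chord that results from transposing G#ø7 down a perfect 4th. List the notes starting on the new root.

D#, F#, A, C#

A perfect 4th down from G# is D#, so the new chord is D# half-diminished seventh.
D# — root
F# — minor 3rd
A — diminished 5th
C# — minor 7th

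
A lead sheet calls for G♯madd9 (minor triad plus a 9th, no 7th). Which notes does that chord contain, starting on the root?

G# B D# A#

G♯madd9: minor added-ninth on G#.
- root: G#
- minor 3rd: B
- perfect 5th: D#
- major 9th: A#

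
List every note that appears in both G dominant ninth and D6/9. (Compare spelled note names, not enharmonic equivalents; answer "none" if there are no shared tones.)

G dominant ninth = G, B, D, F, A.
D6/9 = D, F#, A, B, E.
Shared: B, D, A.

B – D – A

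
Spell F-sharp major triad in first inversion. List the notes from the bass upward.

A♯, C♯, F♯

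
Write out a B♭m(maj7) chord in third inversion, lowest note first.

In root position, B♭m(maj7) is Bb–Db–F–A.
Third inversion puts the seventh (A) in the bass.

A, Bb, Db, F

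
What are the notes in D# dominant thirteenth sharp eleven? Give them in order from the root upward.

D#, F##, A#, C#, E#, G##, B#

D# dominant thirteenth sharp eleven: dominant thirteenth sharp eleven on D#.
root → D#
3rd (major 3rd) → F##
5th (perfect 5th) → A#
7th (minor 7th) → C#
9th (major 9th) → E#
11th (augmented 11th) → G##
13th (major 13th) → B#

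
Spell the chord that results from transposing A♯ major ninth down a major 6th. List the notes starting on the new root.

A# down a major 6th → C#. New chord: C# major ninth.
C# — root
E# — major 3rd
G# — perfect 5th
B# — major 7th
D# — major 9th

C#, E#, G#, B#, D#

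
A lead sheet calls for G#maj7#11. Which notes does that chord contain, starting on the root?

G#maj7#11: major seventh sharp eleven on G#.
G# — root
B# — major 3rd
D# — perfect 5th
F## — major 7th
C## — augmented 11th

G#, B#, D#, F##, C##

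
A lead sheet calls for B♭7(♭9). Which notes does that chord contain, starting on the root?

Bb, D, F, Ab, Cb

Root Bb, quality dominant seventh flat nine:
root → Bb
3rd (major 3rd) → D
5th (perfect 5th) → F
7th (minor 7th) → Ab
9th (minor 9th) → Cb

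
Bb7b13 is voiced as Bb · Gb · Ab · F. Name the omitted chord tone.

The full Bb7b13 chord is Bb, D, F, Ab, Gb.
Comparing with the voicing, the major 3rd (3rd) — D — is absent.

D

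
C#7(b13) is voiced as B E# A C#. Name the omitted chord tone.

The full C#7(b13) chord is C#, E#, G#, B, A.
Comparing with the voicing, the perfect 5th (5th) — G# — is absent.

G#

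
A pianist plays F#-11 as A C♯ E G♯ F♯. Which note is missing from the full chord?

B

F#-11 = F♯, A, C♯, E, G♯, B. The voicing lacks the 11th (perfect 11th), B.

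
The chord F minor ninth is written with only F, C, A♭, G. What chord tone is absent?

E♭

The full F minor ninth chord is F, A♭, C, E♭, G.
Comparing with the voicing, the minor 7th (7th) — E♭ — is absent.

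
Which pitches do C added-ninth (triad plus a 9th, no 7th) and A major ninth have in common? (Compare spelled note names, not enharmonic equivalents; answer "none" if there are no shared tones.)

E

C added-ninth = C, E, G, D.
A major ninth = A, C-sharp, E, G-sharp, B.
Shared: E.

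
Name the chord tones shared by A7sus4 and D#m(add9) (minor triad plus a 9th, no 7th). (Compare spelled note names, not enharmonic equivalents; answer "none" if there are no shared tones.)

none

A7sus4 = A, D, E, G.
D#m(add9) = D#, F#, A#, E#.
Shared: none.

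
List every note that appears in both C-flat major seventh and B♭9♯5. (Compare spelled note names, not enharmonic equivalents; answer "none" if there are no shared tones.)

C-flat major seventh = C♭, E♭, G♭, B♭.
B♭9♯5 = B♭, D, F♯, A♭, C.
Shared: B♭.

B♭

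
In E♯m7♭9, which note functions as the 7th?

D#

Root of E♯m7♭9 = E#. The 7th is a minor 7th: E# up a minor 7th → D#.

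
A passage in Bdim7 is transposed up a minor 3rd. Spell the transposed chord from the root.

D – F – Ab – Cb

B up a minor 3rd → D. New chord: D diminished seventh.
root → D
3rd (minor 3rd) → F
5th (diminished 5th) → Ab
7th (diminished 7th) → Cb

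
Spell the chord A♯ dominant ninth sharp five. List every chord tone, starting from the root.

Root A♯, quality dominant ninth sharp five:
Root: A♯
Major 3rd (3rd): C𝄪
Augmented 5th (5th): E𝄪
Minor 7th (7th): G♯
Major 9th (9th): B♯

A♯, C𝄪, E𝄪, G♯, B♯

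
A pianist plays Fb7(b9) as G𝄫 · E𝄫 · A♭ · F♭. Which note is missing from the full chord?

C♭

Fb7(b9) = F♭, A♭, C♭, E𝄫, G𝄫. The voicing lacks the 5th (perfect 5th), C♭.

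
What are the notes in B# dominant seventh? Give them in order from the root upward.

B-sharp D-double-sharp F-double-sharp A-sharp

B# dominant seventh: dominant seventh on B-sharp.
Root: B-sharp
Major 3rd (3rd): D-double-sharp
Perfect 5th (5th): F-double-sharp
Minor 7th (7th): A-sharp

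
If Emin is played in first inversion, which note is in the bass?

Emin = E–G–B. First inversion → third in the bass = G.

G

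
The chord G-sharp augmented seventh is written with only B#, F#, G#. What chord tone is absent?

D##

The full G-sharp augmented seventh chord is G#, B#, D##, F#.
Comparing with the voicing, the augmented 5th (5th) — D## — is absent.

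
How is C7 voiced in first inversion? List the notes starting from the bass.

C7 = C–E–G–Bb; first inversion → third (E) lowest.

E  G  Bb  C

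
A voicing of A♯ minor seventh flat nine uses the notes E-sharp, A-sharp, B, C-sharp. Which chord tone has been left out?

G-sharp

A♯ minor seventh flat nine = A-sharp, C-sharp, E-sharp, G-sharp, B. The voicing lacks the 7th (minor 7th), G-sharp.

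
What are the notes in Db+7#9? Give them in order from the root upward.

Db F A Cb E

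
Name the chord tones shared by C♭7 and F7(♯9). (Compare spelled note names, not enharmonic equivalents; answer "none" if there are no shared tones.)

C♭7: Cb Eb Gb Bbb
F7(♯9): F A C Eb G#
Common to both → Eb.

Eb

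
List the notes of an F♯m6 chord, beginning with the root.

F# A C# D#

F♯m6: minor sixth on F#.
Root: F#
Minor 3rd (3rd): A
Perfect 5th (5th): C#
Major 6th (6th): D#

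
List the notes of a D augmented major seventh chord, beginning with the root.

D augmented major seventh is an augmented major seventh built on D.
- root: D
- major 3rd: F-sharp
- augmented 5th: A-sharp
- major 7th: C-sharp

D  F-sharp  A-sharp  C-sharp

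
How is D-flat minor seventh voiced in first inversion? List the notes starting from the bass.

In root position, D-flat minor seventh is D-flat–F-flat–A-flat–C-flat.
First inversion puts the third (F-flat) in the bass.

F-flat, A-flat, C-flat, D-flat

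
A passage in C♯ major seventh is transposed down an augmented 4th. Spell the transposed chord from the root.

G – B – D – F#

Transposed root: C# → G (augmented 4th down). So we spell G major seventh:
root → G
3rd (major 3rd) → B
5th (perfect 5th) → D
7th (major 7th) → F#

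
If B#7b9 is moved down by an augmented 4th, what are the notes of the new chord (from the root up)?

Transposed root: B# → F# (augmented 4th down). So we spell F# dominant seventh flat nine:
root → F#
3rd (major 3rd) → A#
5th (perfect 5th) → C#
7th (minor 7th) → E
9th (minor 9th) → G

F#, A#, C#, E, G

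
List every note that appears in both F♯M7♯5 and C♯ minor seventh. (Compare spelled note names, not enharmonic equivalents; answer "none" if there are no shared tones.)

F♯M7♯5: F# A# C## E#
C♯ minor seventh: C# E G# B
Common to both → none.

none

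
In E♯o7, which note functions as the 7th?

E♯o7 is built on E#; its 7th is a diminished 7th above the root.
A seventh above E uses the letter D, and the diminished 7th above E# is D.

D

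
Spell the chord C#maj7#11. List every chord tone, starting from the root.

C# E# G# B# F##

C#maj7#11 is a major seventh sharp eleven built on C#.
root → C#
3rd (major 3rd) → E#
5th (perfect 5th) → G#
7th (major 7th) → B#
11th (augmented 11th) → F##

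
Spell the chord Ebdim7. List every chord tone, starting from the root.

Eb  Gb  Bbb  Dbb

Ebdim7: diminished seventh on Eb.
Root: Eb
Minor 3rd (3rd): Gb
Diminished 5th (5th): Bbb
Diminished 7th (7th): Dbb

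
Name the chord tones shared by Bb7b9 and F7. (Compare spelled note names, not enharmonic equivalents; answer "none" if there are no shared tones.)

F

Bb7b9: B♭ D F A♭ C♭
F7: F A C E♭
Common to both → F.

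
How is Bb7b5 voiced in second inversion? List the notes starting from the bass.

In root position, Bb7b5 is Bb–D–Fb–Ab.
Second inversion puts the fifth (Fb) in the bass.

Fb, Ab, Bb, D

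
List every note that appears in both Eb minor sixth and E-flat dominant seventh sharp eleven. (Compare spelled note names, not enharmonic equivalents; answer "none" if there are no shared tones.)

Eb minor sixth = E-flat, G-flat, B-flat, C.
E-flat dominant seventh sharp eleven = E-flat, G, B-flat, D-flat, A.
Shared: E-flat, B-flat.

E-flat, B-flat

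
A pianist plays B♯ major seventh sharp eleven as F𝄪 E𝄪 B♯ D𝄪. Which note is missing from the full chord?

A𝄪

B♯ major seventh sharp eleven = B♯, D𝄪, F𝄪, A𝄪, E𝄪. The voicing lacks the 7th (major 7th), A𝄪.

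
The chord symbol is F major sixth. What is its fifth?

C

Root of F major sixth = F. The 5th is a perfect 5th: F up a perfect 5th → C.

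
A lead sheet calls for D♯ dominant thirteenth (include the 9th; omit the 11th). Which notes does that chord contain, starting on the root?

D-sharp F-double-sharp A-sharp C-sharp E-sharp B-sharp

D♯ dominant thirteenth is a dominant thirteenth built on D-sharp.
Root: D-sharp
Major 3rd (3rd): F-double-sharp
Perfect 5th (5th): A-sharp
Minor 7th (7th): C-sharp
Major 9th (9th): E-sharp
Major 13th (13th): B-sharp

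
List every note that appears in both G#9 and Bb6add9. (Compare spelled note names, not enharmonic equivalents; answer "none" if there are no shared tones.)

none

G#9 = G♯, B♯, D♯, F♯, A♯.
Bb6add9 = B♭, D, F, G, C.
Shared: none.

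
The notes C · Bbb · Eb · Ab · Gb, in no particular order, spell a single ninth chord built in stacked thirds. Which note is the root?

Arranged so that each adjacent pair is a third by letter name: Ab – C – Eb – Gb – Bbb.
The bottom of that stack, Ab, is the root (this is Ab dominant seventh flat nine).

Ab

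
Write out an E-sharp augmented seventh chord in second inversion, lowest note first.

In root position, E-sharp augmented seventh is E-sharp–G-double-sharp–B-double-sharp–D-sharp.
Second inversion puts the fifth (B-double-sharp) in the bass.

B-double-sharp D-sharp E-sharp G-double-sharp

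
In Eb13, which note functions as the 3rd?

G

Root of Eb13 = Eb. The 3rd is a major 3rd: Eb up a major 3rd → G.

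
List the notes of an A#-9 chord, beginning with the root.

A#, C#, E#, G#, B#

Root A#, quality minor ninth:
root → A#
3rd (minor 3rd) → C#
5th (perfect 5th) → E#
7th (minor 7th) → G#
9th (major 9th) → B#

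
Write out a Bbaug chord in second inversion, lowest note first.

F# Bb D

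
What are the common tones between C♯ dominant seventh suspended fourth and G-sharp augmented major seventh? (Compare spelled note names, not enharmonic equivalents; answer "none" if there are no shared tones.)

G-sharp

C♯ dominant seventh suspended fourth: C-sharp F-sharp G-sharp B
G-sharp augmented major seventh: G-sharp B-sharp D-double-sharp F-double-sharp
Common to both → G-sharp.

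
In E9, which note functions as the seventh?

E9 is built on E; its 7th is a minor 7th above the root.
A seventh above E uses the letter D, and the minor 7th above E is D.

D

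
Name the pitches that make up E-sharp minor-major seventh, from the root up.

Root E-sharp, quality minor-major seventh:
root → E-sharp
3rd (minor 3rd) → G-sharp
5th (perfect 5th) → B-sharp
7th (major 7th) → D-double-sharp

E-sharp, G-sharp, B-sharp, D-double-sharp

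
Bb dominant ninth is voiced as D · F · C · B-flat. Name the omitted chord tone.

A-flat

Bb dominant ninth = B-flat, D, F, A-flat, C. The voicing lacks the 7th (minor 7th), A-flat.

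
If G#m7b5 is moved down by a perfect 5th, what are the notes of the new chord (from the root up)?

C♯, E, G, B

A perfect 5th down from G♯ is C♯, so the new chord is C♯ half-diminished seventh.
Root: C♯
Minor 3rd (3rd): E
Diminished 5th (5th): G
Minor 7th (7th): B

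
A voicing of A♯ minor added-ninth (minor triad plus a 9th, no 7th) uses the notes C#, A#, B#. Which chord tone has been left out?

E#

A♯ minor added-ninth = A#, C#, E#, B#. The voicing lacks the 5th (perfect 5th), E#.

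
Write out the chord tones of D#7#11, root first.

D# F## A# C# G##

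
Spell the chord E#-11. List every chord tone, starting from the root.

E♯, G♯, B♯, D♯, F𝄪, A♯

E#-11: minor eleventh on E♯.
Root: E♯
Minor 3rd (3rd): G♯
Perfect 5th (5th): B♯
Minor 7th (7th): D♯
Major 9th (9th): F𝄪
Perfect 11th (11th): A♯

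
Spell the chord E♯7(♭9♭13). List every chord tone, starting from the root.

E♯  G𝄪  B♯  D♯  F♯  C♯

E♯7(♭9♭13): dominant seventh flat nine flat thirteen on E♯.
E♯ — root
G𝄪 — major 3rd
B♯ — perfect 5th
D♯ — minor 7th
F♯ — minor 9th
C♯ — minor 13th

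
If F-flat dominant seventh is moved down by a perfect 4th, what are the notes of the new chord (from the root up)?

C-flat – E-flat – G-flat – B-double-flat

Transposed root: F-flat → C-flat (perfect 4th down). So we spell C-flat dominant seventh:
root → C-flat
3rd (major 3rd) → E-flat
5th (perfect 5th) → G-flat
7th (minor 7th) → B-double-flat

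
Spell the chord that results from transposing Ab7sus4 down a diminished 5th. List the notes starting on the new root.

D, G, A, C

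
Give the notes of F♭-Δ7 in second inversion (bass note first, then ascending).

Cb, Eb, Fb, Abb

In root position, F♭-Δ7 is Fb–Abb–Cb–Eb.
Second inversion puts the fifth (Cb) in the bass.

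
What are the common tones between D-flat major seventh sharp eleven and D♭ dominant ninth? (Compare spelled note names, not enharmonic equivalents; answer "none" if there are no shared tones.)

D-flat F A-flat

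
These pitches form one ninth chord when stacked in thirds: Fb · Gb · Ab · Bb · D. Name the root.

Gb

Stacking in thirds gives Gb – Bb – D – Fb – Ab, so Gb is the root — Gb dominant ninth sharp five.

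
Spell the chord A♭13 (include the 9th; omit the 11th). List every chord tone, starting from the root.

Ab, C, Eb, Gb, Bb, F

A♭13: dominant thirteenth on Ab.
- root: Ab
- major 3rd: C
- perfect 5th: Eb
- minor 7th: Gb
- major 9th: Bb
- major 13th: F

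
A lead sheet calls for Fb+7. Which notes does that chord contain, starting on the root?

Fb, Ab, C, Ebb

Fb+7 is an augmented seventh built on Fb.
- root: Fb
- major 3rd: Ab
- augmented 5th: C
- minor 7th: Ebb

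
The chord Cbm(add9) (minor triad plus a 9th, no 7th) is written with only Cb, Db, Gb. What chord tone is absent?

Ebb

Cbm(add9) = Cb, Ebb, Gb, Db. The voicing lacks the 3rd (minor 3rd), Ebb.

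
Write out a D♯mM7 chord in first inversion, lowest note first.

F#, A#, C##, D#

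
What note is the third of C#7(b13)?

E#

C#7(b13) is built on C#; its 3rd is a major 3rd above the root.
A third above C uses the letter E, and the major 3rd above C# is E#.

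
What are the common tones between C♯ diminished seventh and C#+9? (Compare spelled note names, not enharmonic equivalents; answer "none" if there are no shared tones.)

C♯ diminished seventh: C# E G Bb
C#+9: C# E# G## B D#
Common to both → C#.

C#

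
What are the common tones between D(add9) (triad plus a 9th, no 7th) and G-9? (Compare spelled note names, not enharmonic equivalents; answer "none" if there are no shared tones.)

D – A

D(add9) = D, F#, A, E.
G-9 = G, Bb, D, F, A.
Shared: D, A.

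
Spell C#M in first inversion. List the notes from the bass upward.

E♯, G♯, C♯

In root position, C#M is C♯–E♯–G♯.
First inversion puts the third (E♯) in the bass.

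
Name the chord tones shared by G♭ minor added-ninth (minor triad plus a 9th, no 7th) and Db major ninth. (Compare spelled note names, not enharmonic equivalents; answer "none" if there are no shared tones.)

G♭ minor added-ninth: G-flat B-double-flat D-flat A-flat
Db major ninth: D-flat F A-flat C E-flat
Common to both → D-flat, A-flat.

D-flat, A-flat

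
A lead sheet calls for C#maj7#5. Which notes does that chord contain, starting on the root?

C#maj7#5: augmented major seventh on C#.
root → C#
3rd (major 3rd) → E#
5th (augmented 5th) → G##
7th (major 7th) → B#

C#, E#, G##, B#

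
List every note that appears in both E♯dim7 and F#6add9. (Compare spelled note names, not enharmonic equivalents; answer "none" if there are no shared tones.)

G#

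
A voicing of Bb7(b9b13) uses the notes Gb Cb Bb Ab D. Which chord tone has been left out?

Bb7(b9b13) = Bb, D, F, Ab, Cb, Gb. The voicing lacks the 5th (perfect 5th), F.

F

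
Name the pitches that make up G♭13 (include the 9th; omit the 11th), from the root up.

G♭13: dominant thirteenth on Gb.
root → Gb
3rd (major 3rd) → Bb
5th (perfect 5th) → Db
7th (minor 7th) → Fb
9th (major 9th) → Ab
13th (major 13th) → Eb

Gb – Bb – Db – Fb – Ab – Eb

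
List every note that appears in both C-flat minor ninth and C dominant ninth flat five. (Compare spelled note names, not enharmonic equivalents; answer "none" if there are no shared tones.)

G-flat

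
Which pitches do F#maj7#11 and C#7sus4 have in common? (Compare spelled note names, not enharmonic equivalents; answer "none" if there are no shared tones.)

F# – C#

F#maj7#11: F# A# C# E# B#
C#7sus4: C# F# G# B
Common to both → F#, C#.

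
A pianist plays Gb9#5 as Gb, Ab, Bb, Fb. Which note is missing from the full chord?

The full Gb9#5 chord is Gb, Bb, D, Fb, Ab.
Comparing with the voicing, the augmented 5th (5th) — D — is absent.

D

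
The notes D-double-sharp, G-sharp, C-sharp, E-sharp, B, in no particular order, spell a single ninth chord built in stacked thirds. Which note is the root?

C-sharp

Stacking in thirds gives C-sharp – E-sharp – G-sharp – B – D-double-sharp, so C-sharp is the root — C-sharp dominant seventh sharp nine.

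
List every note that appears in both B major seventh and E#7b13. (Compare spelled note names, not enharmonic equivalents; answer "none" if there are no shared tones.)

D#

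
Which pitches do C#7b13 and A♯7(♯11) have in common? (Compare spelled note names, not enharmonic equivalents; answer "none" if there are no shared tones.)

C#7b13: C# E# G# B A
A♯7(♯11): A# C## E# G# D##
Common to both → E#, G#.

E# G#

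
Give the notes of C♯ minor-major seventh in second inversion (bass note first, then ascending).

G-sharp, B-sharp, C-sharp, E

In root position, C♯ minor-major seventh is C-sharp–E–G-sharp–B-sharp.
Second inversion puts the fifth (G-sharp) in the bass.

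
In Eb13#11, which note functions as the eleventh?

A

Root of Eb13#11 = Eb. The 11th is an augmented 11th: Eb up an augmented 11th → A.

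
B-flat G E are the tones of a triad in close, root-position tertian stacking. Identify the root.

E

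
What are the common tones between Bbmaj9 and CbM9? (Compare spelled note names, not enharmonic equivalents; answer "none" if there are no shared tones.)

Bb

Bbmaj9: Bb D F A C
CbM9: Cb Eb Gb Bb Db
Common to both → Bb.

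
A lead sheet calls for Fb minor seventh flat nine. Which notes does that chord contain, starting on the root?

Fb minor seventh flat nine is a minor seventh flat nine built on Fb.
- root: Fb
- minor 3rd: Abb
- perfect 5th: Cb
- minor 7th: Ebb
- minor 9th: Gbb

Fb Abb Cb Ebb Gbb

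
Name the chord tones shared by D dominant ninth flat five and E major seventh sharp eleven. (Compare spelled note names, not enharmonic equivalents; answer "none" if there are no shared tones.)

E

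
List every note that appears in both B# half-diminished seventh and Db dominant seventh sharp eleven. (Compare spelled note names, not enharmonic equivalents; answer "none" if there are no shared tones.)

none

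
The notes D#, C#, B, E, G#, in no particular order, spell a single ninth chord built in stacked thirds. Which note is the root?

C#

Arranged so that each adjacent pair is a third by letter name: C# – E – G# – B – D#.
The bottom of that stack, C#, is the root (this is C# minor ninth).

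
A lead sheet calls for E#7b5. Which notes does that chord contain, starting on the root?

E#7b5: dominant seventh flat five on E#.
E# — root
G## — major 3rd
B — diminished 5th
D# — minor 7th

E#, G##, B, D#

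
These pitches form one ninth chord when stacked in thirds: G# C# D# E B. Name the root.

C#

Stacking in thirds gives C# – E – G# – B – D#, so C# is the root — C# minor ninth.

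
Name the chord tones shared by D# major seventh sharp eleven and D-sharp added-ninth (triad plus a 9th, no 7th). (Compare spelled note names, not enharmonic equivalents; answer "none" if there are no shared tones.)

D-sharp, F-double-sharp, A-sharp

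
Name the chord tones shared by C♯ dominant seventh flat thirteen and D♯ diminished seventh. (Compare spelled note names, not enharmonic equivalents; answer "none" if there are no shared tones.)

C♯ dominant seventh flat thirteen = C-sharp, E-sharp, G-sharp, B, A.
D♯ diminished seventh = D-sharp, F-sharp, A, C.
Shared: A.

A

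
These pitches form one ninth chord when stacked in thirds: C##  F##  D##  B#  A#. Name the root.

B#

Arranged so that each adjacent pair is a third by letter name: B# – D## – F## – A# – C##.
The bottom of that stack, B#, is the root (this is B# dominant ninth).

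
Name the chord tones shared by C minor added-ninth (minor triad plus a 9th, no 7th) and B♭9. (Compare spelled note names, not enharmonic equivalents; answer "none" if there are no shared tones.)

C minor added-ninth = C, Eb, G, D.
B♭9 = Bb, D, F, Ab, C.
Shared: C, D.

C, D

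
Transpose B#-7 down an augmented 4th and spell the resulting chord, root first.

F#, A, C#, E

B# down an augmented 4th → F#. New chord: F# minor seventh.
Root: F#
Minor 3rd (3rd): A
Perfect 5th (5th): C#
Minor 7th (7th): E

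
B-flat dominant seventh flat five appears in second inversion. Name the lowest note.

B-flat dominant seventh flat five = B♭–D–F♭–A♭. Second inversion → fifth in the bass = F♭.

F♭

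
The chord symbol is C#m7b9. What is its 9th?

D

Root of C#m7b9 = C♯. The 9th is a minor 9th: C♯ up a minor 9th → D.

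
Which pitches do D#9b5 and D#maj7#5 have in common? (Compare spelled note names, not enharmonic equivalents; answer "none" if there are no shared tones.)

D#9b5: D♯ F𝄪 A C♯ E♯
D#maj7#5: D♯ F𝄪 A𝄪 C𝄪
Common to both → D♯, F𝄪.

D♯, F𝄪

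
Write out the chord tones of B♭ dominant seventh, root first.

B-flat, D, F, A-flat

B♭ dominant seventh: dominant seventh on B-flat.
root → B-flat
3rd (major 3rd) → D
5th (perfect 5th) → F
7th (minor 7th) → A-flat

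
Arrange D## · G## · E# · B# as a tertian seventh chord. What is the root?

Stacking in thirds gives E# – G## – B# – D##, so E# is the root — E# major seventh.

E#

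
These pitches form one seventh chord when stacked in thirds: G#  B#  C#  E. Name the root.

C#

Stacking in thirds gives C# – E – G# – B#, so C# is the root — C# minor-major seventh.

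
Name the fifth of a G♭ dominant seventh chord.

D-flat

G♭ dominant seventh is built on G-flat; its 5th is a perfect 5th above the root.
A fifth above G uses the letter D, and the perfect 5th above G-flat is D-flat.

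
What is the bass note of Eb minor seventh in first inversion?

Eb minor seventh = E-flat–G-flat–B-flat–D-flat. First inversion → third in the bass = G-flat.

G-flat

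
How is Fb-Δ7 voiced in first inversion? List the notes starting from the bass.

A𝄫  C♭  E♭  F♭

Fb-Δ7 = F♭–A𝄫–C♭–E♭; first inversion → third (A𝄫) lowest.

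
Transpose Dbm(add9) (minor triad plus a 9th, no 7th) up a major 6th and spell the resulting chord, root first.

Bb  Db  F  C

Db up a major 6th → Bb. New chord: Bb minor added-ninth.
Root: Bb
Minor 3rd (3rd): Db
Perfect 5th (5th): F
Major 9th (9th): C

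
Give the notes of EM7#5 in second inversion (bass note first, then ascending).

B# – D# – E – G#

EM7#5 = E–G#–B#–D#; second inversion → fifth (B#) lowest.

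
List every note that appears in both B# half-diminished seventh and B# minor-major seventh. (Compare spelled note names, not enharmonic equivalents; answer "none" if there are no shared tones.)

B# half-diminished seventh: B# D# F# A#
B# minor-major seventh: B# D# F## A##
Common to both → B#, D#.

B# – D#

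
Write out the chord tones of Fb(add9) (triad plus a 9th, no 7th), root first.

F♭ A♭ C♭ G♭

Fb(add9): added-ninth on F♭.
Root: F♭
Major 3rd (3rd): A♭
Perfect 5th (5th): C♭
Major 9th (9th): G♭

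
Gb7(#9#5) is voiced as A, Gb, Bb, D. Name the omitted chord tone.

Fb

The full Gb7(#9#5) chord is Gb, Bb, D, Fb, A.
Comparing with the voicing, the minor 7th (7th) — Fb — is absent.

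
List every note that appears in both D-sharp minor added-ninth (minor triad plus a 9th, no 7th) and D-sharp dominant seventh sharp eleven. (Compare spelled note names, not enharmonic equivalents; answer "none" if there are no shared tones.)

D-sharp minor added-ninth = D-sharp, F-sharp, A-sharp, E-sharp.
D-sharp dominant seventh sharp eleven = D-sharp, F-double-sharp, A-sharp, C-sharp, G-double-sharp.
Shared: D-sharp, A-sharp.

D-sharp – A-sharp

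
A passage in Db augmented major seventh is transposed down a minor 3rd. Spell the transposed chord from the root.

B-flat, D, F-sharp, A

A minor 3rd down from D-flat is B-flat, so the new chord is B-flat augmented major seventh.
B-flat — root
D — major 3rd
F-sharp — augmented 5th
A — major 7th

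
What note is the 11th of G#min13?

C#

G#min13 is built on G#; its 11th is a perfect 11th above the root.
A fourth above G uses the letter C, and the perfect 11th above G# is C#.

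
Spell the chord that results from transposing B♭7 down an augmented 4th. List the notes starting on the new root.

An augmented 4th down from Bb is Fb, so the new chord is Fb dominant seventh.
- root: Fb
- major 3rd: Ab
- perfect 5th: Cb
- minor 7th: Ebb

Fb, Ab, Cb, Ebb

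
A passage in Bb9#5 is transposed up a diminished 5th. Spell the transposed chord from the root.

Bb up a diminished 5th → Fb. New chord: Fb dominant ninth sharp five.
- root: Fb
- major 3rd: Ab
- augmented 5th: C
- minor 7th: Ebb
- major 9th: Gb

Fb – Ab – C – Ebb – Gb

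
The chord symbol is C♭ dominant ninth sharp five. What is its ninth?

D-flat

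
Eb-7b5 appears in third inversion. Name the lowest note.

Db

Eb-7b5 in root position is Eb–Gb–Bbb–Db.
Third inversion places the seventh in the bass, which is Db.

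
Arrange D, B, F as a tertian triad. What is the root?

Stacking in thirds gives B – D – F, so B is the root — B diminished triad.

B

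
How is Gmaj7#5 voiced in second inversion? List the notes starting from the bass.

Gmaj7#5 = G–B–D♯–F♯; second inversion → fifth (D♯) lowest.

D♯, F♯, G, B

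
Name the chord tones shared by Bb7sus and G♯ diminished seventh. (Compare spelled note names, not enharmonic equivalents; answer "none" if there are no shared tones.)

F

Bb7sus: Bb Eb F Ab
G♯ diminished seventh: G# B D F
Common to both → F.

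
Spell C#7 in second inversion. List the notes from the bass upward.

C#7 = C#–E#–G#–B; second inversion → fifth (G#) lowest.

G#, B, C#, E#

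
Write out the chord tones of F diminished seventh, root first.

Root F, quality diminished seventh:
F — root
A-flat — minor 3rd
C-flat — diminished 5th
E-double-flat — diminished 7th

F A-flat C-flat E-double-flat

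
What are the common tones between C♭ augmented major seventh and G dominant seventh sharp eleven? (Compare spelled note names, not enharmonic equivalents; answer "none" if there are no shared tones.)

G

C♭ augmented major seventh = C-flat, E-flat, G, B-flat.
G dominant seventh sharp eleven = G, B, D, F, C-sharp.
Shared: G.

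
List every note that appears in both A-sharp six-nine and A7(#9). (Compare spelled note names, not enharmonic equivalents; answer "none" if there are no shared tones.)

B#

A-sharp six-nine: A# C## E# F## B#
A7(#9): A C# E G B#
Common to both → B#.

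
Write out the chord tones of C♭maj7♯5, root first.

Cb Eb G Bb

C♭maj7♯5: augmented major seventh on Cb.
Cb — root
Eb — major 3rd
G — augmented 5th
Bb — major 7th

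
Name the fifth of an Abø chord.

Root of Abø = A♭. The 5th is a diminished 5th: A♭ up a diminished 5th → E𝄫.

E𝄫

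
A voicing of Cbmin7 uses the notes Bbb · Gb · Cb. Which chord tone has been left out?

Ebb

Cbmin7 = Cb, Ebb, Gb, Bbb. The voicing lacks the 3rd (minor 3rd), Ebb.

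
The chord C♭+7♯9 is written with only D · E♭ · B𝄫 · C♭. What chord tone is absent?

C♭+7♯9 = C♭, E♭, G, B𝄫, D. The voicing lacks the 5th (augmented 5th), G.

G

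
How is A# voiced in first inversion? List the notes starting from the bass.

C##  E#  A#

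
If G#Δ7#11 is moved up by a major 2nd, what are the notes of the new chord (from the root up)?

A♯  C𝄪  E♯  G𝄪  D𝄪

Transposed root: G♯ → A♯ (major 2nd up). So we spell A♯ major seventh sharp eleven:
root → A♯
3rd (major 3rd) → C𝄪
5th (perfect 5th) → E♯
7th (major 7th) → G𝄪
11th (augmented 11th) → D𝄪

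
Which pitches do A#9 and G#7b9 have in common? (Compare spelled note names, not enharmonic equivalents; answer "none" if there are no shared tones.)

A#9 = A♯, C𝄪, E♯, G♯, B♯.
G#7b9 = G♯, B♯, D♯, F♯, A.
Shared: G♯, B♯.

G♯, B♯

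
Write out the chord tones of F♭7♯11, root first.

F♭, A♭, C♭, E𝄫, B♭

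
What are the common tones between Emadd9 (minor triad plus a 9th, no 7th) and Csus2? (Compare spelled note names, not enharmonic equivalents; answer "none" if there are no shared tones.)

G

Emadd9 = E, G, B, F#.
Csus2 = C, D, G.
Shared: G.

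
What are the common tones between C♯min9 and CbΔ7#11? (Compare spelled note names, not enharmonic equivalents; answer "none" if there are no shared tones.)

none

C♯min9 = C#, E, G#, B, D#.
CbΔ7#11 = Cb, Eb, Gb, Bb, F.
Shared: none.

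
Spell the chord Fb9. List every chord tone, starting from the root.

Fb, Ab, Cb, Ebb, Gb

Root Fb, quality dominant ninth:
root → Fb
3rd (major 3rd) → Ab
5th (perfect 5th) → Cb
7th (minor 7th) → Ebb
9th (major 9th) → Gb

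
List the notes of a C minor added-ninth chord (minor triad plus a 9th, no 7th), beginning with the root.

C, E-flat, G, D

C minor added-ninth is a minor added-ninth built on C.
C — root
E-flat — minor 3rd
G — perfect 5th
D — major 9th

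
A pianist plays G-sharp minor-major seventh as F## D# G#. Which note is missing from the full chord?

B

G-sharp minor-major seventh = G#, B, D#, F##. The voicing lacks the 3rd (minor 3rd), B.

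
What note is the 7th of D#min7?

D#min7 is built on D#; its 7th is a minor 7th above the root.
A seventh above D uses the letter C, and the minor 7th above D# is C#.

C#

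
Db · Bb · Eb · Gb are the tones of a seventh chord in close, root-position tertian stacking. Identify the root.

Eb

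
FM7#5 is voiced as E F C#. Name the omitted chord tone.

A

The full FM7#5 chord is F, A, C#, E.
Comparing with the voicing, the major 3rd (3rd) — A — is absent.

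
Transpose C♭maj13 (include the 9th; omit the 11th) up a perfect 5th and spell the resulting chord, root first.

G♭ – B♭ – D♭ – F – A♭ – E♭

A perfect 5th up from C♭ is G♭, so the new chord is G♭ major thirteenth.
- root: G♭
- major 3rd: B♭
- perfect 5th: D♭
- major 7th: F
- major 9th: A♭
- major 13th: E♭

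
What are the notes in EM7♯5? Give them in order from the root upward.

E – G# – B# – D#

EM7♯5: augmented major seventh on E.
Root: E
Major 3rd (3rd): G#
Augmented 5th (5th): B#
Major 7th (7th): D#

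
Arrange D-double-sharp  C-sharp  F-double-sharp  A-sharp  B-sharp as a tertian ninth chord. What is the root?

Stacking in thirds gives B-sharp – D-double-sharp – F-double-sharp – A-sharp – C-sharp, so B-sharp is the root — B-sharp dominant seventh flat nine.

B-sharp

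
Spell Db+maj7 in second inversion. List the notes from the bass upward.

In root position, Db+maj7 is Db–F–A–C.
Second inversion puts the fifth (A) in the bass.

A  C  Db  F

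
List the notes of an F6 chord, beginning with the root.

F, A, C, D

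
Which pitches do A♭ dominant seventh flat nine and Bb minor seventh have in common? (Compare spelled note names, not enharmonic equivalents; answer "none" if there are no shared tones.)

A-flat

A♭ dominant seventh flat nine: A-flat C E-flat G-flat B-double-flat
Bb minor seventh: B-flat D-flat F A-flat
Common to both → A-flat.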